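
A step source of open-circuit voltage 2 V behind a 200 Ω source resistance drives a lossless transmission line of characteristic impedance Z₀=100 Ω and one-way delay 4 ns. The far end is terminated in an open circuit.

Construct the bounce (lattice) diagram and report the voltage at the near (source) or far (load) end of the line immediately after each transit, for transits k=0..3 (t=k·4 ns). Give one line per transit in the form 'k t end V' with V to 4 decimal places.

Γ_L=1.000000, Γ_S=0.333333; launch V₁=2·100/300=0.666667
k=0 src: V=0.6667
k=1 load: inc=0.666667, refl=0.666667·1.000000=0.6667; V=0.000000+0.666667+0.666667=1.3333
k=2 src: inc=0.666667, refl=0.666667·0.333333=0.2222; V=0.666667+0.666667+0.222222=1.5556
k=3 load: inc=0.222222, refl=0.222222·1.000000=0.2222; V=1.333333+0.222222+0.222222=1.7778

0 0 source 0.6667
1 4 load 1.3333
2 8 source 1.5556
3 12 load 1.7778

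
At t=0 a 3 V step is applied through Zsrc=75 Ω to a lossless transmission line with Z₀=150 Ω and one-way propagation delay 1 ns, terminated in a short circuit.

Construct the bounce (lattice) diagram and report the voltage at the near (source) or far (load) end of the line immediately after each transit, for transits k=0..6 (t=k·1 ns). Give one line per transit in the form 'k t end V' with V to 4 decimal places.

Γ_L=-1.000000, Γ_S=-0.333333; launch V₁=3·150/225=2.000000
k=0 src: V=2.0000
k=1 load: inc=2.000000, refl=2.000000·-1.000000=-2.0000; V=0.000000+2.000000+-2.000000=0.0000
k=2 src: inc=-2.000000, refl=-2.000000·-0.333333=0.6667; V=2.000000+-2.000000+0.666667=0.6667
k=3 load: inc=0.666667, refl=0.666667·-1.000000=-0.6667; V=0.000000+0.666667+-0.666667=0.0000
k=4 src: inc=-0.666667, refl=-0.666667·-0.333333=0.2222; V=0.666667+-0.666667+0.222222=0.2222
k=5 load: inc=0.222222, refl=0.222222·-1.000000=-0.2222; V=0.000000+0.222222+-0.222222=0.0000
k=6 src: inc=-0.222222, refl=-0.222222·-0.333333=0.0741; V=0.222222+-0.222222+0.074074=0.0741

0 0 source 2.0000
1 1 load 0.0000
2 2 source 0.6667
3 3 load 0.0000
4 4 source 0.2222
5 5 load 0.0000
6 6 source 0.0741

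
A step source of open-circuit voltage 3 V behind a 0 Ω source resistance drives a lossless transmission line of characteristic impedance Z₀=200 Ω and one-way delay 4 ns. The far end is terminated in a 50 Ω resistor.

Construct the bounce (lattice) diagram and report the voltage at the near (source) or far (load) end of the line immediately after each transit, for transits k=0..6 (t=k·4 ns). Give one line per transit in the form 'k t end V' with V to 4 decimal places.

0 0 source 3.0000
1 4 load 1.2000
2 8 source 3.0000
3 12 load 1.9200
4 16 source 3.0000
5 20 load 2.3520
6 24 source 3.0000

Γ_L=-0.600000, Γ_S=-1.000000; launch V₁=3·200/200=3.000000
k=0 src: V=3.0000
k=1 load: inc=3.000000, refl=3.000000·-0.600000=-1.8000; V=0.000000+3.000000+-1.800000=1.2000
k=2 src: inc=-1.800000, refl=-1.800000·-1.000000=1.8000; V=3.000000+-1.800000+1.800000=3.0000
k=3 load: inc=1.800000, refl=1.800000·-0.600000=-1.0800; V=1.200000+1.800000+-1.080000=1.9200
k=4 src: inc=-1.080000, refl=-1.080000·-1.000000=1.0800; V=3.000000+-1.080000+1.080000=3.0000
k=5 load: inc=1.080000, refl=1.080000·-0.600000=-0.6480; V=1.920000+1.080000+-0.648000=2.3520
k=6 src: inc=-0.648000, refl=-0.648000·-1.000000=0.6480; V=3.000000+-0.648000+0.648000=3.0000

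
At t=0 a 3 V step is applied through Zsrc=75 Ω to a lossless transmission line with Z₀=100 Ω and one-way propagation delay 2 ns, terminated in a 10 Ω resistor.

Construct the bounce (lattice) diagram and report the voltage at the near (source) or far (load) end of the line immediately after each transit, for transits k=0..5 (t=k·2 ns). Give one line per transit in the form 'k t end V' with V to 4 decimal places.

Γ_L=-0.818182, Γ_S=-0.142857; launch V₁=3·100/175=1.714286
k=0 src: V=1.7143
k=1 load: inc=1.714286, refl=1.714286·-0.818182=-1.4026; V=0.000000+1.714286+-1.402597=0.3117
k=2 src: inc=-1.402597, refl=-1.402597·-0.142857=0.2004; V=1.714286+-1.402597+0.200371=0.5121
k=3 load: inc=0.200371, refl=0.200371·-0.818182=-0.1639; V=0.311688+0.200371+-0.163940=0.3481
k=4 src: inc=-0.163940, refl=-0.163940·-0.142857=0.0234; V=0.512059+-0.163940+0.023420=0.3715
k=5 load: inc=0.023420, refl=0.023420·-0.818182=-0.0192; V=0.348119+0.023420+-0.019162=0.3524

0 0 source 1.7143
1 2 load 0.3117
2 4 source 0.5121
3 6 load 0.3481
4 8 source 0.3715
5 10 load 0.3524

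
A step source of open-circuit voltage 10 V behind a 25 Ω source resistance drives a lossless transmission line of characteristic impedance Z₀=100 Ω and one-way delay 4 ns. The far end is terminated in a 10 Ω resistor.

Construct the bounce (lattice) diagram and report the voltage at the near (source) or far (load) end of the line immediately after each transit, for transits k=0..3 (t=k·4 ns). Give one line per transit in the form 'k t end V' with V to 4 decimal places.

0 0 source 8.0000
1 4 load 1.4545
2 8 source 5.3818
3 12 load 2.1686

Γ_L=-0.818182, Γ_S=-0.600000; launch V₁=10·100/125=8.000000
k=0 src: V=8.0000
k=1 load: inc=8.000000, refl=8.000000·-0.818182=-6.5455; V=0.000000+8.000000+-6.545455=1.4545
k=2 src: inc=-6.545455, refl=-6.545455·-0.600000=3.9273; V=8.000000+-6.545455+3.927273=5.3818
k=3 load: inc=3.927273, refl=3.927273·-0.818182=-3.2132; V=1.454545+3.927273+-3.213223=2.1686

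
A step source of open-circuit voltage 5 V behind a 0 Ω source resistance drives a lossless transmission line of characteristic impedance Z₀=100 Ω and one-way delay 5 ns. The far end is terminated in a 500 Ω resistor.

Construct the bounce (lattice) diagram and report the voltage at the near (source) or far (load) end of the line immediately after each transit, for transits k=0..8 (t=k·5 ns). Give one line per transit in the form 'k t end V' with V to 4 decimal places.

Γ_L=0.666667, Γ_S=-1.000000; launch V₁=5·100/100=5.000000
k=0 src: V=5.0000
k=1 load: inc=5.000000, refl=5.000000·0.666667=3.3333; V=0.000000+5.000000+3.333333=8.3333
k=2 src: inc=3.333333, refl=3.333333·-1.000000=-3.3333; V=5.000000+3.333333+-3.333333=5.0000
k=3 load: inc=-3.333333, refl=-3.333333·0.666667=-2.2222; V=8.333333+-3.333333+-2.222222=2.7778
k=4 src: inc=-2.222222, refl=-2.222222·-1.000000=2.2222; V=5.000000+-2.222222+2.222222=5.0000
k=5 load: inc=2.222222, refl=2.222222·0.666667=1.4815; V=2.777778+2.222222+1.481481=6.4815
k=6 src: inc=1.481481, refl=1.481481·-1.000000=-1.4815; V=5.000000+1.481481+-1.481481=5.0000
k=7 load: inc=-1.481481, refl=-1.481481·0.666667=-0.9877; V=6.481481+-1.481481+-0.987654=4.0123
k=8 src: inc=-0.987654, refl=-0.987654·-1.000000=0.9877; V=5.000000+-0.987654+0.987654=5.0000

0 0 source 5.0000
1 5 load 8.3333
2 10 source 5.0000
3 15 load 2.7778
4 20 source 5.0000
5 25 load 6.4815
6 30 source 5.0000
7 35 load 4.0123
8 40 source 5.0000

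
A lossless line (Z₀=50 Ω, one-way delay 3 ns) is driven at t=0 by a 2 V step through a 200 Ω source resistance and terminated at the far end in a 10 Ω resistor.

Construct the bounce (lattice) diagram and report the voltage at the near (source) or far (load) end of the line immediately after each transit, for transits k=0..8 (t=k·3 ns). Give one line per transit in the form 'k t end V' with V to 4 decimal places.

0 0 source 0.4000
1 3 load 0.1333
2 6 source -0.0267
3 9 load 0.0800
4 12 source 0.1440
5 15 load 0.1013
6 18 source 0.0757
7 21 load 0.0928
8 24 source 0.1030

Γ_L=-0.666667, Γ_S=0.600000; launch V₁=2·50/250=0.400000
k=0 src: V=0.4000
k=1 load: inc=0.400000, refl=0.400000·-0.666667=-0.2667; V=0.000000+0.400000+-0.266667=0.1333
k=2 src: inc=-0.266667, refl=-0.266667·0.600000=-0.1600; V=0.400000+-0.266667+-0.160000=-0.0267
k=3 load: inc=-0.160000, refl=-0.160000·-0.666667=0.1067; V=0.133333+-0.160000+0.106667=0.0800
k=4 src: inc=0.106667, refl=0.106667·0.600000=0.0640; V=-0.026667+0.106667+0.064000=0.1440
k=5 load: inc=0.064000, refl=0.064000·-0.666667=-0.0427; V=0.080000+0.064000+-0.042667=0.1013
k=6 src: inc=-0.042667, refl=-0.042667·0.600000=-0.0256; V=0.144000+-0.042667+-0.025600=0.0757
k=7 load: inc=-0.025600, refl=-0.025600·-0.666667=0.0171; V=0.101333+-0.025600+0.017067=0.0928
k=8 src: inc=0.017067, refl=0.017067·0.600000=0.0102; V=0.075733+0.017067+0.010240=0.1030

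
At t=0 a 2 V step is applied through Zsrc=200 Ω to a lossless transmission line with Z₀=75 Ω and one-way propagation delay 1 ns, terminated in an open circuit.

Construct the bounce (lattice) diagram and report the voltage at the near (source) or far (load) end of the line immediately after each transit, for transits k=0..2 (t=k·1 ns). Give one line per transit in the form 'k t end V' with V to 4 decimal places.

Γ_L=1.000000, Γ_S=0.454545; launch V₁=2·75/275=0.545455
k=0 src: V=0.5455
k=1 load: inc=0.545455, refl=0.545455·1.000000=0.5455; V=0.000000+0.545455+0.545455=1.0909
k=2 src: inc=0.545455, refl=0.545455·0.454545=0.2479; V=0.545455+0.545455+0.247934=1.3388

0 0 source 0.5455
1 1 load 1.0909
2 2 source 1.3388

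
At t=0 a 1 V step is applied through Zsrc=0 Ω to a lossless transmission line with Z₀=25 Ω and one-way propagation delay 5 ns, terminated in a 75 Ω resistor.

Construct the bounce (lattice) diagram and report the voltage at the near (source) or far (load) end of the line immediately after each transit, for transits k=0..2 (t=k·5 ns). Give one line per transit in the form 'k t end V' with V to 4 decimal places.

0 0 source 1.0000
1 5 load 1.5000
2 10 source 1.0000

Γ_L=0.500000, Γ_S=-1.000000; launch V₁=1·25/25=1.000000
k=0 src: V=1.0000
k=1 load: inc=1.000000, refl=1.000000·0.500000=0.5000; V=0.000000+1.000000+0.500000=1.5000
k=2 src: inc=0.500000, refl=0.500000·-1.000000=-0.5000; V=1.000000+0.500000+-0.500000=1.0000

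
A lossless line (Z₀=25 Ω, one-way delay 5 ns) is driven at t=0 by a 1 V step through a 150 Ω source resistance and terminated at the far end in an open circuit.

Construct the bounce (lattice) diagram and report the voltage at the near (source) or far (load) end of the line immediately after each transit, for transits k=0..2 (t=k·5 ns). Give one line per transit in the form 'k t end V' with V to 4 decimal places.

Γ_L=1.000000, Γ_S=0.714286; launch V₁=1·25/175=0.142857
k=0 src: V=0.1429
k=1 load: inc=0.142857, refl=0.142857·1.000000=0.1429; V=0.000000+0.142857+0.142857=0.2857
k=2 src: inc=0.142857, refl=0.142857·0.714286=0.1020; V=0.142857+0.142857+0.102041=0.3878

0 0 source 0.1429
1 5 load 0.2857
2 10 source 0.3878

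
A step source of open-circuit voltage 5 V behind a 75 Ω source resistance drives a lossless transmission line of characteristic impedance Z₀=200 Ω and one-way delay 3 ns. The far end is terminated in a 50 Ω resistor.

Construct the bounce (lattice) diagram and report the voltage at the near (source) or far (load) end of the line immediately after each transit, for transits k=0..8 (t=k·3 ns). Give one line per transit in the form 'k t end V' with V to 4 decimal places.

0 0 source 3.6364
1 3 load 1.4545
2 6 source 2.4463
3 9 load 1.8512
4 12 source 2.1217
5 15 load 1.9594
6 18 source 2.0332
7 21 load 1.9889
8 24 source 2.0091

Γ_L=-0.600000, Γ_S=-0.454545; launch V₁=5·200/275=3.636364
k=0 src: V=3.6364
k=1 load: inc=3.636364, refl=3.636364·-0.600000=-2.1818; V=0.000000+3.636364+-2.181818=1.4545
k=2 src: inc=-2.181818, refl=-2.181818·-0.454545=0.9917; V=3.636364+-2.181818+0.991736=2.4463
k=3 load: inc=0.991736, refl=0.991736·-0.600000=-0.5950; V=1.454545+0.991736+-0.595041=1.8512
k=4 src: inc=-0.595041, refl=-0.595041·-0.454545=0.2705; V=2.446281+-0.595041+0.270473=2.1217
k=5 load: inc=0.270473, refl=0.270473·-0.600000=-0.1623; V=1.851240+0.270473+-0.162284=1.9594
k=6 src: inc=-0.162284, refl=-0.162284·-0.454545=0.0738; V=2.121713+-0.162284+0.073765=2.0332
k=7 load: inc=0.073765, refl=0.073765·-0.600000=-0.0443; V=1.959429+0.073765+-0.044259=1.9889
k=8 src: inc=-0.044259, refl=-0.044259·-0.454545=0.0201; V=2.033194+-0.044259+0.020118=2.0091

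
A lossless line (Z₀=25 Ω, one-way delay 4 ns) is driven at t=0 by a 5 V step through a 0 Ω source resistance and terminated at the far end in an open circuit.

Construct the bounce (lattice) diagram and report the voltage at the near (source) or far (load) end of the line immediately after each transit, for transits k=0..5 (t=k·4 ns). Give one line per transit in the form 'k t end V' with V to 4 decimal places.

0 0 source 5.0000
1 4 load 10.0000
2 8 source 5.0000
3 12 load 0.0000
4 16 source 5.0000
5 20 load 10.0000

Γ_L=1.000000, Γ_S=-1.000000; launch V₁=5·25/25=5.000000
k=0 src: V=5.0000
k=1 load: inc=5.000000, refl=5.000000·1.000000=5.0000; V=0.000000+5.000000+5.000000=10.0000
k=2 src: inc=5.000000, refl=5.000000·-1.000000=-5.0000; V=5.000000+5.000000+-5.000000=5.0000
k=3 load: inc=-5.000000, refl=-5.000000·1.000000=-5.0000; V=10.000000+-5.000000+-5.000000=0.0000
k=4 src: inc=-5.000000, refl=-5.000000·-1.000000=5.0000; V=5.000000+-5.000000+5.000000=5.0000
k=5 load: inc=5.000000, refl=5.000000·1.000000=5.0000; V=0.000000+5.000000+5.000000=10.0000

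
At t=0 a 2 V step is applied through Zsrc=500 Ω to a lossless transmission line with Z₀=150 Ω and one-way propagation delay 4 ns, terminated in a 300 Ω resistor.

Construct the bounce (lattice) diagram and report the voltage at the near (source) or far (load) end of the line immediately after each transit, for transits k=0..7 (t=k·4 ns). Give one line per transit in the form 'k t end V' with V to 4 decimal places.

0 0 source 0.4615
1 4 load 0.6154
2 8 source 0.6982
3 12 load 0.7258
4 16 source 0.7407
5 20 load 0.7457
6 24 source 0.7483
7 28 load 0.7492

Γ_L=0.333333, Γ_S=0.538462; launch V₁=2·150/650=0.461538
k=0 src: V=0.4615
k=1 load: inc=0.461538, refl=0.461538·0.333333=0.1538; V=0.000000+0.461538+0.153846=0.6154
k=2 src: inc=0.153846, refl=0.153846·0.538462=0.0828; V=0.461538+0.153846+0.082840=0.6982
k=3 load: inc=0.082840, refl=0.082840·0.333333=0.0276; V=0.615385+0.082840+0.027613=0.7258
k=4 src: inc=0.027613, refl=0.027613·0.538462=0.0149; V=0.698225+0.027613+0.014869=0.7407
k=5 load: inc=0.014869, refl=0.014869·0.333333=0.0050; V=0.725838+0.014869+0.004956=0.7457
k=6 src: inc=0.004956, refl=0.004956·0.538462=0.0027; V=0.740707+0.004956+0.002669=0.7483
k=7 load: inc=0.002669, refl=0.002669·0.333333=0.0009; V=0.745663+0.002669+0.000890=0.7492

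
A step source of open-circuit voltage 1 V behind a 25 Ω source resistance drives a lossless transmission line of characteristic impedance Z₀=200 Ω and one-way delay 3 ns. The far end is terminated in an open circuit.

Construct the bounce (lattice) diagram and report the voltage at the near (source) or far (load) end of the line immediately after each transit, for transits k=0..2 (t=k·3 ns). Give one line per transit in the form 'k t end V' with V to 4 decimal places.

0 0 source 0.8889
1 3 load 1.7778
2 6 source 1.0864

Γ_L=1.000000, Γ_S=-0.777778; launch V₁=1·200/225=0.888889
k=0 src: V=0.8889
k=1 load: inc=0.888889, refl=0.888889·1.000000=0.8889; V=0.000000+0.888889+0.888889=1.7778
k=2 src: inc=0.888889, refl=0.888889·-0.777778=-0.6914; V=0.888889+0.888889+-0.691358=1.0864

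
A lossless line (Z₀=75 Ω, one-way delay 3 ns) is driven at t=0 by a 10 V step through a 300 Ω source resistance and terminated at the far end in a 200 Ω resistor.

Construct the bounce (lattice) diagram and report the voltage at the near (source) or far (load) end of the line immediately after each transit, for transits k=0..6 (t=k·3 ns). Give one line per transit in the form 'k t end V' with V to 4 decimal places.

0 0 source 2.0000
1 3 load 2.9091
2 6 source 3.4545
3 9 load 3.7025
4 12 source 3.8512
5 15 load 3.9189
6 18 source 3.9594

Γ_L=0.454545, Γ_S=0.600000; launch V₁=10·75/375=2.000000
k=0 src: V=2.0000
k=1 load: inc=2.000000, refl=2.000000·0.454545=0.9091; V=0.000000+2.000000+0.909091=2.9091
k=2 src: inc=0.909091, refl=0.909091·0.600000=0.5455; V=2.000000+0.909091+0.545455=3.4545
k=3 load: inc=0.545455, refl=0.545455·0.454545=0.2479; V=2.909091+0.545455+0.247934=3.7025
k=4 src: inc=0.247934, refl=0.247934·0.600000=0.1488; V=3.454545+0.247934+0.148760=3.8512
k=5 load: inc=0.148760, refl=0.148760·0.454545=0.0676; V=3.702479+0.148760+0.067618=3.9189
k=6 src: inc=0.067618, refl=0.067618·0.600000=0.0406; V=3.851240+0.067618+0.040571=3.9594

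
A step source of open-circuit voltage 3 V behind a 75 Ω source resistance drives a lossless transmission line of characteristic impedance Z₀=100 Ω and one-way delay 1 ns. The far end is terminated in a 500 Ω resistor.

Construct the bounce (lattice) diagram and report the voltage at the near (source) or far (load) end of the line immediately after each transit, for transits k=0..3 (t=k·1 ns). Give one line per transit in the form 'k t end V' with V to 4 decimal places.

0 0 source 1.7143
1 1 load 2.8571
2 2 source 2.6939
3 3 load 2.5850

Γ_L=0.666667, Γ_S=-0.142857; launch V₁=3·100/175=1.714286
k=0 src: V=1.7143
k=1 load: inc=1.714286, refl=1.714286·0.666667=1.1429; V=0.000000+1.714286+1.142857=2.8571
k=2 src: inc=1.142857, refl=1.142857·-0.142857=-0.1633; V=1.714286+1.142857+-0.163265=2.6939
k=3 load: inc=-0.163265, refl=-0.163265·0.666667=-0.1088; V=2.857143+-0.163265+-0.108844=2.5850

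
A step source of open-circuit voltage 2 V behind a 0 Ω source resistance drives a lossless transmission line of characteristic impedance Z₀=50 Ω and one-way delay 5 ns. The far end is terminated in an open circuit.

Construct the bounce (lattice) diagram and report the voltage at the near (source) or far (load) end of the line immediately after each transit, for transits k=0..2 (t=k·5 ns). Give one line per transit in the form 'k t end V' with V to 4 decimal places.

Γ_L=1.000000, Γ_S=-1.000000; launch V₁=2·50/50=2.000000
k=0 src: V=2.0000
k=1 load: inc=2.000000, refl=2.000000·1.000000=2.0000; V=0.000000+2.000000+2.000000=4.0000
k=2 src: inc=2.000000, refl=2.000000·-1.000000=-2.0000; V=2.000000+2.000000+-2.000000=2.0000

0 0 source 2.0000
1 5 load 4.0000
2 10 source 2.0000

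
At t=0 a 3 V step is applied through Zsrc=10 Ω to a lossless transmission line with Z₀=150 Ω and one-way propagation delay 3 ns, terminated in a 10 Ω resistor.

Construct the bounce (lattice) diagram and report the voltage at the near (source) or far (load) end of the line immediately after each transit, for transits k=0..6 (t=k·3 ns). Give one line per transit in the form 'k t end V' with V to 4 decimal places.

0 0 source 2.8125
1 3 load 0.3516
2 6 source 2.5049
3 9 load 0.6207
4 12 source 2.2694
5 15 load 0.8268
6 18 source 2.0890

Γ_L=-0.875000, Γ_S=-0.875000; launch V₁=3·150/160=2.812500
k=0 src: V=2.8125
k=1 load: inc=2.812500, refl=2.812500·-0.875000=-2.4609; V=0.000000+2.812500+-2.460938=0.3516
k=2 src: inc=-2.460938, refl=-2.460938·-0.875000=2.1533; V=2.812500+-2.460938+2.153320=2.5049
k=3 load: inc=2.153320, refl=2.153320·-0.875000=-1.8842; V=0.351562+2.153320+-1.884155=0.6207
k=4 src: inc=-1.884155, refl=-1.884155·-0.875000=1.6486; V=2.504883+-1.884155+1.648636=2.2694
k=5 load: inc=1.648636, refl=1.648636·-0.875000=-1.4426; V=0.620728+1.648636+-1.442556=0.8268
k=6 src: inc=-1.442556, refl=-1.442556·-0.875000=1.2622; V=2.269363+-1.442556+1.262237=2.0890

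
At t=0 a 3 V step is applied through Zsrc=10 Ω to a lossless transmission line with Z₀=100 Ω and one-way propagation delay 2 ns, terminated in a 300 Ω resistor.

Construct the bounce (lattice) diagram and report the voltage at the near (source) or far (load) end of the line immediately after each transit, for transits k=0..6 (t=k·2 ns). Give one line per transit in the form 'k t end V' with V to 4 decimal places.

0 0 source 2.7273
1 2 load 4.0909
2 4 source 2.9752
3 6 load 2.4174
4 8 source 2.8738
5 10 load 3.1020
6 12 source 2.9153

Γ_L=0.500000, Γ_S=-0.818182; launch V₁=3·100/110=2.727273
k=0 src: V=2.7273
k=1 load: inc=2.727273, refl=2.727273·0.500000=1.3636; V=0.000000+2.727273+1.363636=4.0909
k=2 src: inc=1.363636, refl=1.363636·-0.818182=-1.1157; V=2.727273+1.363636+-1.115702=2.9752
k=3 load: inc=-1.115702, refl=-1.115702·0.500000=-0.5579; V=4.090909+-1.115702+-0.557851=2.4174
k=4 src: inc=-0.557851, refl=-0.557851·-0.818182=0.4564; V=2.975207+-0.557851+0.456424=2.8738
k=5 load: inc=0.456424, refl=0.456424·0.500000=0.2282; V=2.417355+0.456424+0.228212=3.1020
k=6 src: inc=0.228212, refl=0.228212·-0.818182=-0.1867; V=2.873779+0.228212+-0.186719=2.9153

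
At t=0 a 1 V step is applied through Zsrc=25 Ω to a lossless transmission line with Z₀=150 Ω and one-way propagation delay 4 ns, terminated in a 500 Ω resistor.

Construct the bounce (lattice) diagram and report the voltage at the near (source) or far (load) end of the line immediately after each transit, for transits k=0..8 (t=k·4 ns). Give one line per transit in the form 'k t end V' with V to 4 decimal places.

Γ_L=0.538462, Γ_S=-0.714286; launch V₁=1·150/175=0.857143
k=0 src: V=0.8571
k=1 load: inc=0.857143, refl=0.857143·0.538462=0.4615; V=0.000000+0.857143+0.461538=1.3187
k=2 src: inc=0.461538, refl=0.461538·-0.714286=-0.3297; V=0.857143+0.461538+-0.329670=0.9890
k=3 load: inc=-0.329670, refl=-0.329670·0.538462=-0.1775; V=1.318681+-0.329670+-0.177515=0.8115
k=4 src: inc=-0.177515, refl=-0.177515·-0.714286=0.1268; V=0.989011+-0.177515+0.126796=0.9383
k=5 load: inc=0.126796, refl=0.126796·0.538462=0.0683; V=0.811496+0.126796+0.068275=1.0066
k=6 src: inc=0.068275, refl=0.068275·-0.714286=-0.0488; V=0.938292+0.068275+-0.048768=0.9578
k=7 load: inc=-0.048768, refl=-0.048768·0.538462=-0.0263; V=1.006567+-0.048768+-0.026260=0.9315
k=8 src: inc=-0.026260, refl=-0.026260·-0.714286=0.0188; V=0.957800+-0.026260+0.018757=0.9503

0 0 source 0.8571
1 4 load 1.3187
2 8 source 0.9890
3 12 load 0.8115
4 16 source 0.9383
5 20 load 1.0066
6 24 source 0.9578
7 28 load 0.9315
8 32 source 0.9503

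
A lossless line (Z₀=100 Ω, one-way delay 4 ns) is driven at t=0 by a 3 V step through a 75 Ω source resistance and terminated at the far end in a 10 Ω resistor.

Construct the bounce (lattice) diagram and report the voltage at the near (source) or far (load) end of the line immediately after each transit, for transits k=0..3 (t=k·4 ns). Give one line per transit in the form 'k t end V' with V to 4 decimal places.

Γ_L=-0.818182, Γ_S=-0.142857; launch V₁=3·100/175=1.714286
k=0 src: V=1.7143
k=1 load: inc=1.714286, refl=1.714286·-0.818182=-1.4026; V=0.000000+1.714286+-1.402597=0.3117
k=2 src: inc=-1.402597, refl=-1.402597·-0.142857=0.2004; V=1.714286+-1.402597+0.200371=0.5121
k=3 load: inc=0.200371, refl=0.200371·-0.818182=-0.1639; V=0.311688+0.200371+-0.163940=0.3481

0 0 source 1.7143
1 4 load 0.3117
2 8 source 0.5121
3 12 load 0.3481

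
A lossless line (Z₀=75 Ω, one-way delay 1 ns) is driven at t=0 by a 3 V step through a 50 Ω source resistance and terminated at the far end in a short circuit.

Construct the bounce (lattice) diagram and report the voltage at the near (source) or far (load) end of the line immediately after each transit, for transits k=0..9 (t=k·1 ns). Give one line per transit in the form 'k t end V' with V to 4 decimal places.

Γ_L=-1.000000, Γ_S=-0.200000; launch V₁=3·75/125=1.800000
k=0 src: V=1.8000
k=1 load: inc=1.800000, refl=1.800000·-1.000000=-1.8000; V=0.000000+1.800000+-1.800000=0.0000
k=2 src: inc=-1.800000, refl=-1.800000·-0.200000=0.3600; V=1.800000+-1.800000+0.360000=0.3600
k=3 load: inc=0.360000, refl=0.360000·-1.000000=-0.3600; V=0.000000+0.360000+-0.360000=0.0000
k=4 src: inc=-0.360000, refl=-0.360000·-0.200000=0.0720; V=0.360000+-0.360000+0.072000=0.0720
k=5 load: inc=0.072000, refl=0.072000·-1.000000=-0.0720; V=0.000000+0.072000+-0.072000=0.0000
k=6 src: inc=-0.072000, refl=-0.072000·-0.200000=0.0144; V=0.072000+-0.072000+0.014400=0.0144
k=7 load: inc=0.014400, refl=0.014400·-1.000000=-0.0144; V=0.000000+0.014400+-0.014400=0.0000
k=8 src: inc=-0.014400, refl=-0.014400·-0.200000=0.0029; V=0.014400+-0.014400+0.002880=0.0029
k=9 load: inc=0.002880, refl=0.002880·-1.000000=-0.0029; V=0.000000+0.002880+-0.002880=0.0000

0 0 source 1.8000
1 1 load 0.0000
2 2 source 0.3600
3 3 load 0.0000
4 4 source 0.0720
5 5 load 0.0000
6 6 source 0.0144
7 7 load 0.0000
8 8 source 0.0029
9 9 load 0.0000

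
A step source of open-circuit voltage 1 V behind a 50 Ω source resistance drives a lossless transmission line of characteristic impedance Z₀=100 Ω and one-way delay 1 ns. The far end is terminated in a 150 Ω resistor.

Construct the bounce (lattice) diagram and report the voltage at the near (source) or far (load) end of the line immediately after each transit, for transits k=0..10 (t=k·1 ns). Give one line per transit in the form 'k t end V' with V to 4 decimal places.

Γ_L=0.200000, Γ_S=-0.333333; launch V₁=1·100/150=0.666667
k=0 src: V=0.6667
k=1 load: inc=0.666667, refl=0.666667·0.200000=0.1333; V=0.000000+0.666667+0.133333=0.8000
k=2 src: inc=0.133333, refl=0.133333·-0.333333=-0.0444; V=0.666667+0.133333+-0.044444=0.7556
k=3 load: inc=-0.044444, refl=-0.044444·0.200000=-0.0089; V=0.800000+-0.044444+-0.008889=0.7467
k=4 src: inc=-0.008889, refl=-0.008889·-0.333333=0.0030; V=0.755556+-0.008889+0.002963=0.7496
k=5 load: inc=0.002963, refl=0.002963·0.200000=0.0006; V=0.746667+0.002963+0.000593=0.7502
k=6 src: inc=0.000593, refl=0.000593·-0.333333=-0.0002; V=0.749630+0.000593+-0.000198=0.7500
k=7 load: inc=-0.000198, refl=-0.000198·0.200000=-0.0000; V=0.750222+-0.000198+-0.000040=0.7500
k=8 src: inc=-0.000040, refl=-0.000040·-0.333333=0.0000; V=0.750025+-0.000040+0.000013=0.7500
k=9 load: inc=0.000013, refl=0.000013·0.200000=0.0000; V=0.749985+0.000013+0.000003=0.7500
k=10 src: inc=0.000003, refl=0.000003·-0.333333=-0.0000; V=0.749998+0.000003+-0.000001=0.7500

0 0 source 0.6667
1 1 load 0.8000
2 2 source 0.7556
3 3 load 0.7467
4 4 source 0.7496
5 5 load 0.7502
6 6 source 0.7500
7 7 load 0.7500
8 8 source 0.7500
9 9 load 0.7500
10 10 source 0.7500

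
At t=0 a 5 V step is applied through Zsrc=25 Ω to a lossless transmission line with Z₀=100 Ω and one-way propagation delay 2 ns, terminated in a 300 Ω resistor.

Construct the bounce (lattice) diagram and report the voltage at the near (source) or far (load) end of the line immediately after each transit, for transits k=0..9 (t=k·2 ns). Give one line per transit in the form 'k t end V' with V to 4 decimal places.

0 0 source 4.0000
1 2 load 6.0000
2 4 source 4.8000
3 6 load 4.2000
4 8 source 4.5600
5 10 load 4.7400
6 12 source 4.6320
7 14 load 4.5780
8 16 source 4.6104
9 18 load 4.6266

Γ_L=0.500000, Γ_S=-0.600000; launch V₁=5·100/125=4.000000
k=0 src: V=4.0000
k=1 load: inc=4.000000, refl=4.000000·0.500000=2.0000; V=0.000000+4.000000+2.000000=6.0000
k=2 src: inc=2.000000, refl=2.000000·-0.600000=-1.2000; V=4.000000+2.000000+-1.200000=4.8000
k=3 load: inc=-1.200000, refl=-1.200000·0.500000=-0.6000; V=6.000000+-1.200000+-0.600000=4.2000
k=4 src: inc=-0.600000, refl=-0.600000·-0.600000=0.3600; V=4.800000+-0.600000+0.360000=4.5600
k=5 load: inc=0.360000, refl=0.360000·0.500000=0.1800; V=4.200000+0.360000+0.180000=4.7400
k=6 src: inc=0.180000, refl=0.180000·-0.600000=-0.1080; V=4.560000+0.180000+-0.108000=4.6320
k=7 load: inc=-0.108000, refl=-0.108000·0.500000=-0.0540; V=4.740000+-0.108000+-0.054000=4.5780
k=8 src: inc=-0.054000, refl=-0.054000·-0.600000=0.0324; V=4.632000+-0.054000+0.032400=4.6104
k=9 load: inc=0.032400, refl=0.032400·0.500000=0.0162; V=4.578000+0.032400+0.016200=4.6266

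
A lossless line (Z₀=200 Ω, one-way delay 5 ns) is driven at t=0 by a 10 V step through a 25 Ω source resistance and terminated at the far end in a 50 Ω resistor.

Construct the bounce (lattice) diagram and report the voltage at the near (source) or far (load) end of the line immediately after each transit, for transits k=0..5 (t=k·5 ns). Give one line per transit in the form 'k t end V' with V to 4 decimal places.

0 0 source 8.8889
1 5 load 3.5556
2 10 source 7.7037
3 15 load 5.2148
4 20 source 7.1506
5 25 load 5.9891

Γ_L=-0.600000, Γ_S=-0.777778; launch V₁=10·200/225=8.888889
k=0 src: V=8.8889
k=1 load: inc=8.888889, refl=8.888889·-0.600000=-5.3333; V=0.000000+8.888889+-5.333333=3.5556
k=2 src: inc=-5.333333, refl=-5.333333·-0.777778=4.1481; V=8.888889+-5.333333+4.148148=7.7037
k=3 load: inc=4.148148, refl=4.148148·-0.600000=-2.4889; V=3.555556+4.148148+-2.488889=5.2148
k=4 src: inc=-2.488889, refl=-2.488889·-0.777778=1.9358; V=7.703704+-2.488889+1.935802=7.1506
k=5 load: inc=1.935802, refl=1.935802·-0.600000=-1.1615; V=5.214815+1.935802+-1.161481=5.9891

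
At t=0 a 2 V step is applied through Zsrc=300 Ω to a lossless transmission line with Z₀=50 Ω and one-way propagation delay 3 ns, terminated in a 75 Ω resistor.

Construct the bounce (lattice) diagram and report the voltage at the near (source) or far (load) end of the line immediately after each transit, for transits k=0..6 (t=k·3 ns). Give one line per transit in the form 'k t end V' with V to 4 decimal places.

Γ_L=0.200000, Γ_S=0.714286; launch V₁=2·50/350=0.285714
k=0 src: V=0.2857
k=1 load: inc=0.285714, refl=0.285714·0.200000=0.0571; V=0.000000+0.285714+0.057143=0.3429
k=2 src: inc=0.057143, refl=0.057143·0.714286=0.0408; V=0.285714+0.057143+0.040816=0.3837
k=3 load: inc=0.040816, refl=0.040816·0.200000=0.0082; V=0.342857+0.040816+0.008163=0.3918
k=4 src: inc=0.008163, refl=0.008163·0.714286=0.0058; V=0.383673+0.008163+0.005831=0.3977
k=5 load: inc=0.005831, refl=0.005831·0.200000=0.0012; V=0.391837+0.005831+0.001166=0.3988
k=6 src: inc=0.001166, refl=0.001166·0.714286=0.0008; V=0.397668+0.001166+0.000833=0.3997

0 0 source 0.2857
1 3 load 0.3429
2 6 source 0.3837
3 9 load 0.3918
4 12 source 0.3977
5 15 load 0.3988
6 18 source 0.3997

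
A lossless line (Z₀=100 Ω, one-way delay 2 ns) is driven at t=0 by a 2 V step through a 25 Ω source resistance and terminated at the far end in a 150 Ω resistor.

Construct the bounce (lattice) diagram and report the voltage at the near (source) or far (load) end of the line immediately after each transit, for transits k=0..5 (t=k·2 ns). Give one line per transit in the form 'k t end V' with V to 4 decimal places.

0 0 source 1.6000
1 2 load 1.9200
2 4 source 1.7280
3 6 load 1.6896
4 8 source 1.7126
5 10 load 1.7172

Γ_L=0.200000, Γ_S=-0.600000; launch V₁=2·100/125=1.600000
k=0 src: V=1.6000
k=1 load: inc=1.600000, refl=1.600000·0.200000=0.3200; V=0.000000+1.600000+0.320000=1.9200
k=2 src: inc=0.320000, refl=0.320000·-0.600000=-0.1920; V=1.600000+0.320000+-0.192000=1.7280
k=3 load: inc=-0.192000, refl=-0.192000·0.200000=-0.0384; V=1.920000+-0.192000+-0.038400=1.6896
k=4 src: inc=-0.038400, refl=-0.038400·-0.600000=0.0230; V=1.728000+-0.038400+0.023040=1.7126
k=5 load: inc=0.023040, refl=0.023040·0.200000=0.0046; V=1.689600+0.023040+0.004608=1.7172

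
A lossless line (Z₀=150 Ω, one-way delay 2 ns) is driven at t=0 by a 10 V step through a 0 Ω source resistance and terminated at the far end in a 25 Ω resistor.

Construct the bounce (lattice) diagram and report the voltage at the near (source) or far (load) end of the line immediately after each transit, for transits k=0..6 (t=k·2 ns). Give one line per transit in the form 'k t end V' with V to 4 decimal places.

Γ_L=-0.714286, Γ_S=-1.000000; launch V₁=10·150/150=10.000000
k=0 src: V=10.0000
k=1 load: inc=10.000000, refl=10.000000·-0.714286=-7.1429; V=0.000000+10.000000+-7.142857=2.8571
k=2 src: inc=-7.142857, refl=-7.142857·-1.000000=7.1429; V=10.000000+-7.142857+7.142857=10.0000
k=3 load: inc=7.142857, refl=7.142857·-0.714286=-5.1020; V=2.857143+7.142857+-5.102041=4.8980
k=4 src: inc=-5.102041, refl=-5.102041·-1.000000=5.1020; V=10.000000+-5.102041+5.102041=10.0000
k=5 load: inc=5.102041, refl=5.102041·-0.714286=-3.6443; V=4.897959+5.102041+-3.644315=6.3557
k=6 src: inc=-3.644315, refl=-3.644315·-1.000000=3.6443; V=10.000000+-3.644315+3.644315=10.0000

0 0 source 10.0000
1 2 load 2.8571
2 4 source 10.0000
3 6 load 4.8980
4 8 source 10.0000
5 10 load 6.3557
6 12 source 10.0000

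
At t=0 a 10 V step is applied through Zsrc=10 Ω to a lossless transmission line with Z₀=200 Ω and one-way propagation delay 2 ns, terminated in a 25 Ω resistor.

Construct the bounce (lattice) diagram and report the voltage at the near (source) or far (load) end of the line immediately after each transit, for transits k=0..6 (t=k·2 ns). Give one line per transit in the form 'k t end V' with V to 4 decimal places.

0 0 source 9.5238
1 2 load 2.1164
2 4 source 8.8183
3 6 load 3.6057
4 8 source 8.3219
5 10 load 4.6538
6 12 source 7.9726

Γ_L=-0.777778, Γ_S=-0.904762; launch V₁=10·200/210=9.523810
k=0 src: V=9.5238
k=1 load: inc=9.523810, refl=9.523810·-0.777778=-7.4074; V=0.000000+9.523810+-7.407407=2.1164
k=2 src: inc=-7.407407, refl=-7.407407·-0.904762=6.7019; V=9.523810+-7.407407+6.701940=8.8183
k=3 load: inc=6.701940, refl=6.701940·-0.777778=-5.2126; V=2.116402+6.701940+-5.212620=3.6057
k=4 src: inc=-5.212620, refl=-5.212620·-0.904762=4.7162; V=8.818342+-5.212620+4.716180=8.3219
k=5 load: inc=4.716180, refl=4.716180·-0.777778=-3.6681; V=3.605722+4.716180+-3.668140=4.6538
k=6 src: inc=-3.668140, refl=-3.668140·-0.904762=3.3188; V=8.321902+-3.668140+3.318793=7.9726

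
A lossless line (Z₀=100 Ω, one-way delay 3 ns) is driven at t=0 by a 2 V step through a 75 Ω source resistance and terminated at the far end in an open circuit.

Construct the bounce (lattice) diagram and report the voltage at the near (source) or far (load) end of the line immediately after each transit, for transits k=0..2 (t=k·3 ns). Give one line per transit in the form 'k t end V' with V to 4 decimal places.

0 0 source 1.1429
1 3 load 2.2857
2 6 source 2.1224

Γ_L=1.000000, Γ_S=-0.142857; launch V₁=2·100/175=1.142857
k=0 src: V=1.1429
k=1 load: inc=1.142857, refl=1.142857·1.000000=1.1429; V=0.000000+1.142857+1.142857=2.2857
k=2 src: inc=1.142857, refl=1.142857·-0.142857=-0.1633; V=1.142857+1.142857+-0.163265=2.1224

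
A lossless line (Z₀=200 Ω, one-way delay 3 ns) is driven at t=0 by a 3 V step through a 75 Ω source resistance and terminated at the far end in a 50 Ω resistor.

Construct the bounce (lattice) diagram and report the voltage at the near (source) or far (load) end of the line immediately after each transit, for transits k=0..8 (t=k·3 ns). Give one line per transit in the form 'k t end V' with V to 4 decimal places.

Γ_L=-0.600000, Γ_S=-0.454545; launch V₁=3·200/275=2.181818
k=0 src: V=2.1818
k=1 load: inc=2.181818, refl=2.181818·-0.600000=-1.3091; V=0.000000+2.181818+-1.309091=0.8727
k=2 src: inc=-1.309091, refl=-1.309091·-0.454545=0.5950; V=2.181818+-1.309091+0.595041=1.4678
k=3 load: inc=0.595041, refl=0.595041·-0.600000=-0.3570; V=0.872727+0.595041+-0.357025=1.1107
k=4 src: inc=-0.357025, refl=-0.357025·-0.454545=0.1623; V=1.467769+-0.357025+0.162284=1.2730
k=5 load: inc=0.162284, refl=0.162284·-0.600000=-0.0974; V=1.110744+0.162284+-0.097370=1.1757
k=6 src: inc=-0.097370, refl=-0.097370·-0.454545=0.0443; V=1.273028+-0.097370+0.044259=1.2199
k=7 load: inc=0.044259, refl=0.044259·-0.600000=-0.0266; V=1.175657+0.044259+-0.026556=1.1934
k=8 src: inc=-0.026556, refl=-0.026556·-0.454545=0.0121; V=1.219917+-0.026556+0.012071=1.2054

0 0 source 2.1818
1 3 load 0.8727
2 6 source 1.4678
3 9 load 1.1107
4 12 source 1.2730
5 15 load 1.1757
6 18 source 1.2199
7 21 load 1.1934
8 24 source 1.2054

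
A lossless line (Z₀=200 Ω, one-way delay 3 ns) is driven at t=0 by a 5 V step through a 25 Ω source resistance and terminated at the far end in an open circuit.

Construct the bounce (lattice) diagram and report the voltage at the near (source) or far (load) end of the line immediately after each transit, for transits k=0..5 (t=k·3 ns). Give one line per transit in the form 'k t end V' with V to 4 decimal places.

Γ_L=1.000000, Γ_S=-0.777778; launch V₁=5·200/225=4.444444
k=0 src: V=4.4444
k=1 load: inc=4.444444, refl=4.444444·1.000000=4.4444; V=0.000000+4.444444+4.444444=8.8889
k=2 src: inc=4.444444, refl=4.444444·-0.777778=-3.4568; V=4.444444+4.444444+-3.456790=5.4321
k=3 load: inc=-3.456790, refl=-3.456790·1.000000=-3.4568; V=8.888889+-3.456790+-3.456790=1.9753
k=4 src: inc=-3.456790, refl=-3.456790·-0.777778=2.6886; V=5.432099+-3.456790+2.688615=4.6639
k=5 load: inc=2.688615, refl=2.688615·1.000000=2.6886; V=1.975309+2.688615+2.688615=7.3525

0 0 source 4.4444
1 3 load 8.8889
2 6 source 5.4321
3 9 load 1.9753
4 12 source 4.6639
5 15 load 7.3525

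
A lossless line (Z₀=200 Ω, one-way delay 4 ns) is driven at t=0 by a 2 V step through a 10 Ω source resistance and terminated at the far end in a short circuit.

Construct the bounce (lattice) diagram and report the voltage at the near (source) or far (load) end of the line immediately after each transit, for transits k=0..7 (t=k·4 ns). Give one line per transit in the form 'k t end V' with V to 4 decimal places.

Γ_L=-1.000000, Γ_S=-0.904762; launch V₁=2·200/210=1.904762
k=0 src: V=1.9048
k=1 load: inc=1.904762, refl=1.904762·-1.000000=-1.9048; V=0.000000+1.904762+-1.904762=0.0000
k=2 src: inc=-1.904762, refl=-1.904762·-0.904762=1.7234; V=1.904762+-1.904762+1.723356=1.7234
k=3 load: inc=1.723356, refl=1.723356·-1.000000=-1.7234; V=0.000000+1.723356+-1.723356=0.0000
k=4 src: inc=-1.723356, refl=-1.723356·-0.904762=1.5592; V=1.723356+-1.723356+1.559227=1.5592
k=5 load: inc=1.559227, refl=1.559227·-1.000000=-1.5592; V=0.000000+1.559227+-1.559227=0.0000
k=6 src: inc=-1.559227, refl=-1.559227·-0.904762=1.4107; V=1.559227+-1.559227+1.410729=1.4107
k=7 load: inc=1.410729, refl=1.410729·-1.000000=-1.4107; V=0.000000+1.410729+-1.410729=0.0000

0 0 source 1.9048
1 4 load 0.0000
2 8 source 1.7234
3 12 load 0.0000
4 16 source 1.5592
5 20 load 0.0000
6 24 source 1.4107
7 28 load 0.0000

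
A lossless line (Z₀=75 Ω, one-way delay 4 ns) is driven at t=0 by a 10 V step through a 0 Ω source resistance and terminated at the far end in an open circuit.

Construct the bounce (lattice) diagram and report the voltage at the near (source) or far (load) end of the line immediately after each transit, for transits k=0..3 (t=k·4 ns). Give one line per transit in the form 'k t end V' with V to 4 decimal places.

Γ_L=1.000000, Γ_S=-1.000000; launch V₁=10·75/75=10.000000
k=0 src: V=10.0000
k=1 load: inc=10.000000, refl=10.000000·1.000000=10.0000; V=0.000000+10.000000+10.000000=20.0000
k=2 src: inc=10.000000, refl=10.000000·-1.000000=-10.0000; V=10.000000+10.000000+-10.000000=10.0000
k=3 load: inc=-10.000000, refl=-10.000000·1.000000=-10.0000; V=20.000000+-10.000000+-10.000000=0.0000

0 0 source 10.0000
1 4 load 20.0000
2 8 source 10.0000
3 12 load 0.0000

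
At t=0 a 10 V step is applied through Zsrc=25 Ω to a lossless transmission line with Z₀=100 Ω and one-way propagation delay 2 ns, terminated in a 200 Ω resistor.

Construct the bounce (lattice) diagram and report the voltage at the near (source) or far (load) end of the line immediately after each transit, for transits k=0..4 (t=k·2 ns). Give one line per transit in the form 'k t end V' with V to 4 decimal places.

Γ_L=0.333333, Γ_S=-0.600000; launch V₁=10·100/125=8.000000
k=0 src: V=8.0000
k=1 load: inc=8.000000, refl=8.000000·0.333333=2.6667; V=0.000000+8.000000+2.666667=10.6667
k=2 src: inc=2.666667, refl=2.666667·-0.600000=-1.6000; V=8.000000+2.666667+-1.600000=9.0667
k=3 load: inc=-1.600000, refl=-1.600000·0.333333=-0.5333; V=10.666667+-1.600000+-0.533333=8.5333
k=4 src: inc=-0.533333, refl=-0.533333·-0.600000=0.3200; V=9.066667+-0.533333+0.320000=8.8533

0 0 source 8.0000
1 2 load 10.6667
2 4 source 9.0667
3 6 load 8.5333
4 8 source 8.8533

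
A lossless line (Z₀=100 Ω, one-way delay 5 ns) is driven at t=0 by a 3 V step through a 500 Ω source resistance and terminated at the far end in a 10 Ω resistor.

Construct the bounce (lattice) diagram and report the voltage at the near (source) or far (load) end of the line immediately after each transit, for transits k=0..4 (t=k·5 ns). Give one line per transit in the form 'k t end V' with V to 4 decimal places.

Γ_L=-0.818182, Γ_S=0.666667; launch V₁=3·100/600=0.500000
k=0 src: V=0.5000
k=1 load: inc=0.500000, refl=0.500000·-0.818182=-0.4091; V=0.000000+0.500000+-0.409091=0.0909
k=2 src: inc=-0.409091, refl=-0.409091·0.666667=-0.2727; V=0.500000+-0.409091+-0.272727=-0.1818
k=3 load: inc=-0.272727, refl=-0.272727·-0.818182=0.2231; V=0.090909+-0.272727+0.223140=0.0413
k=4 src: inc=0.223140, refl=0.223140·0.666667=0.1488; V=-0.181818+0.223140+0.148760=0.1901

0 0 source 0.5000
1 5 load 0.0909
2 10 source -0.1818
3 15 load 0.0413
4 20 source 0.1901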